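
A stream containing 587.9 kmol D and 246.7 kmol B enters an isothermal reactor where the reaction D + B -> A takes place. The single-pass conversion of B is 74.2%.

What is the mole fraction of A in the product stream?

0.281

B reacted = 0.742 × 246.7 = 183.1 kmol; ν_B = −1, so ξ = 183.1/1 = 183.1 kmol.
Outlet amounts (n = n₀ + ν ξ):
  D: 587.9 − 1(183.1) = 404.8
  B: 246.7 − 1(183.1) = 63.65
  A: 0 + 1(183.1) = 183.1
Total out = 651.5 kmol; y_A = 183.1 / 651.5 = 0.2809.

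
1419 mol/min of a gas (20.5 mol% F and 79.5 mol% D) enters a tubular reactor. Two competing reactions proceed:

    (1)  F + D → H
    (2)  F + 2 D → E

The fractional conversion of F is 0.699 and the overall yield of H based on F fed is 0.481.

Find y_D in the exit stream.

Yield of H: 1ξ₁ / 290.9 = 0.481 → ξ₁ = 139.9 mol/min.
Conversion of F: 1ξ₁ + 1ξ₂ = 0.699 × 290.9 = 203.3 → ξ₂ = 63.42 mol/min.
Outlet amounts (n = n₀ + Σ ν·ξ):
  F: 290.9 − 1(139.9) − 1(63.42) = 87.56
  D: 1128 − 1(139.9) − 2(63.42) = 861.4
  H: 0 + 1(139.9) = 139.9
  E: 0 + 1(63.42) = 63.42
Total out = 1152 mol/min; y_D = 861.4 / 1152 = 0.7475.

0.748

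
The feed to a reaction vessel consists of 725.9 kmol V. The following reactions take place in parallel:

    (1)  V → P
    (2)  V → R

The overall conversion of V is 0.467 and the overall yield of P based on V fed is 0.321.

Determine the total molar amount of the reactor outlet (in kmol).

Yield of P: 1ξ₁ / 725.9 = 0.321 → ξ₁ = 233 kmol.
Conversion of V: 1ξ₁ + 1ξ₂ = 0.467 × 725.9 = 339 → ξ₂ = 106 kmol.
Outlet amounts (n = n₀ + Σ ν·ξ):
  V: 725.9 − 1(233) − 1(106) = 386.9
  P: 0 + 1(233) = 233
  R: 0 + 1(106) = 106
Total out = 386.9 + 233 + 106 = 725.9 kmol.

726 kmol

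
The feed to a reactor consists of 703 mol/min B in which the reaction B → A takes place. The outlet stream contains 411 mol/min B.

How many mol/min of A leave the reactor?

292 mol/min

For B: n = n₀ − 1ξ → 411 = 703 − 1ξ, giving ξ = 292 mol/min.
Outlet amounts (n = n₀ + ν ξ):
  B: 703 − 1(292) = 411
  A: 0 + 1(292) = 292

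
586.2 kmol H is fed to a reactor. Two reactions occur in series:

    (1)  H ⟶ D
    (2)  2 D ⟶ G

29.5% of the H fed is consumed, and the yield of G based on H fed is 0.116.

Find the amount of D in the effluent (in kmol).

36.9 kmol

Conversion of H: H consumed = 1ξ₁ = 0.295 × 586.2 → ξ₁ = 172.9 kmol.
Yield of G: 1ξ₂ / 586.2 = 0.116 → ξ₂ = 68 kmol.
Outlet amounts (n = n₀ + Σ ν·ξ):
  H: 586.2 − 1(172.9) = 413.3
  D: 0 + 1(172.9) − 2(68) = 36.93
  G: 0 + 1(68) = 68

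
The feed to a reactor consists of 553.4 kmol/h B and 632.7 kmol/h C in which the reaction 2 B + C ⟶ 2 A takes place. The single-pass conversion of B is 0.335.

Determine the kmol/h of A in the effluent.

B reacted = 0.335 × 553.4 = 185.4 kmol/h; ν_B = −2, so ξ = 185.4/2 = 92.69 kmol/h.
Outlet amounts (n = n₀ + ν ξ):
  B: 553.4 − 2(92.69) = 368
  C: 632.7 − 1(92.69) = 540
  A: 0 + 2(92.69) = 185.4

185 kmol/h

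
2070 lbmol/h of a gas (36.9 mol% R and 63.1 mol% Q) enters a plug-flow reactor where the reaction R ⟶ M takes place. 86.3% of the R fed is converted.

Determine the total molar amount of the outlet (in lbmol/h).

2070 lbmol/h

R reacted = 0.863 × 763.8 = 659.2 lbmol/h; ν_R = −1, so ξ = 659.2/1 = 659.2 lbmol/h.
Outlet amounts (n = n₀ + ν ξ):
  R: 763.8 − 1(659.2) = 104.6
  M: 0 + 1(659.2) = 659.2
  Q: 1306 (inert)
Total out = 104.6 + 659.2 + 1306 = 2070 lbmol/h.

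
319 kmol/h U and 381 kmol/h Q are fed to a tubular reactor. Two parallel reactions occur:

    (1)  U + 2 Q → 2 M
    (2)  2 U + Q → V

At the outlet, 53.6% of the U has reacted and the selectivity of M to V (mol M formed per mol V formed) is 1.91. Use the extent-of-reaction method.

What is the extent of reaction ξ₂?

ξ₂ = 57.9 kmol/h

Conversion of U: U consumed = 0.536 × 319 = 171 kmol/h = 1ξ₁ + 2ξ₂.
Selectivity: 2ξ₁ / (1ξ₂) = 1.91 → ξ₁ = 0.955 ξ₂.
Substitute: (1·0.955 + 2) ξ₂ = 171 → ξ₂ = 57.86 kmol/h, ξ₁ = 55.26 kmol/h.
Outlet amounts (n = n₀ + Σ ν·ξ):
  U: 319 − 1(55.26) − 2(57.86) = 148
  Q: 381 − 2(55.26) − 1(57.86) = 212.6
  M: 0 + 2(55.26) = 110.5
  V: 0 + 1(57.86) = 57.86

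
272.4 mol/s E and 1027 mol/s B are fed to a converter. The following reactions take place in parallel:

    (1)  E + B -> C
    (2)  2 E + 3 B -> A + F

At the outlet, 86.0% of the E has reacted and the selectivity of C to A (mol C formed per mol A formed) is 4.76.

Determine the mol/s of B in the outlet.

Conversion of E: E consumed = 0.86 × 272.4 = 234.3 mol/s = 1ξ₁ + 2ξ₂.
Selectivity: 1ξ₁ / (1ξ₂) = 4.76 → ξ₁ = 4.76 ξ₂.
Substitute: (1·4.76 + 2) ξ₂ = 234.3 → ξ₂ = 34.65 mol/s, ξ₁ = 165 mol/s.
Outlet amounts (n = n₀ + Σ ν·ξ):
  E: 272.4 − 1(165) − 2(34.65) = 38.14
  B: 1027 − 1(165) − 3(34.65) = 758.1
  C: 0 + 1(165) = 165
  A: 0 + 1(34.65) = 34.65
  F: 0 + 1(34.65) = 34.65

758 mol/s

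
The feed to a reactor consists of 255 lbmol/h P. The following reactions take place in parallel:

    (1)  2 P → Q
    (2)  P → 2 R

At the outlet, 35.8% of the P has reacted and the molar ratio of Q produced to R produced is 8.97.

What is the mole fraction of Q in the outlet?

Conversion of P: P consumed = 0.358 × 255 = 91.29 lbmol/h = 2ξ₁ + 1ξ₂.
Selectivity: 1ξ₁ / (2ξ₂) = 8.97 → ξ₁ = 17.94 ξ₂.
Substitute: (2·17.94 + 1) ξ₂ = 91.29 → ξ₂ = 2.475 lbmol/h, ξ₁ = 44.41 lbmol/h.
Outlet amounts (n = n₀ + Σ ν·ξ):
  P: 255 − 2(44.41) − 1(2.475) = 163.7
  Q: 0 + 1(44.41) = 44.41
  R: 0 + 2(2.475) = 4.951
Total out = 213.1 lbmol/h; y_Q = 44.41 / 213.1 = 0.2084.

0.208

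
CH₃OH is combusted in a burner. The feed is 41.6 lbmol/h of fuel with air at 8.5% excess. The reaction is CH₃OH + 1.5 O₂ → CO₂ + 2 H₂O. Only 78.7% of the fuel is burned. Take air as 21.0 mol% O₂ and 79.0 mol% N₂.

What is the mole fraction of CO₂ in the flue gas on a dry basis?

Stoichiometric O₂ = 1.5 × 41.6 = 62.4 lbmol/h; O₂ fed = 62.4 × 1.085 = 67.7 lbmol/h.
N₂ fed = 67.7 × 79/21 = 254.7 lbmol/h.
Fuel reacted = 0.787 × 41.6 → ξ = 32.74 lbmol/h.
Outlet (n = n₀ + ν ξ):
  CH₃OH: 41.6 − 1(32.74) = 8.861
  O₂: 67.7 − 1.5(32.74) = 18.6
  N₂: 254.7 (inert)
  CO₂: 0 + 1(32.74) = 32.74
  H₂O: 0 + 2(32.74) = 65.48
Dry total = 314.9 lbmol/h; y_CO₂ (dry) = 32.74 / 314.9 = 0.104.

0.104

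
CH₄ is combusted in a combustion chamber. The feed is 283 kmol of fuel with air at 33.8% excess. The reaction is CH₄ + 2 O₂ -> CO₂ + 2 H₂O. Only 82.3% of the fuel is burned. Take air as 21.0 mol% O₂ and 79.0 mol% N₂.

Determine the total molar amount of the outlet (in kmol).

3890 kmol

Stoichiometric O₂ = 2 × 283 = 566 kmol; O₂ fed = 566 × 1.338 = 757.3 kmol.
N₂ fed = 757.3 × 79/21 = 2849 kmol.
Fuel reacted = 0.823 × 283 → ξ = 232.9 kmol.
Outlet (n = n₀ + ν ξ):
  CH₄: 283 − 1(232.9) = 50.09
  O₂: 757.3 − 2(232.9) = 291.5
  N₂: 2849 (inert)
  CO₂: 0 + 1(232.9) = 232.9
  H₂O: 0 + 2(232.9) = 465.8
Total out = 50.09 + 291.5 + 2849 + 232.9 + 465.8 = 3889 kmol.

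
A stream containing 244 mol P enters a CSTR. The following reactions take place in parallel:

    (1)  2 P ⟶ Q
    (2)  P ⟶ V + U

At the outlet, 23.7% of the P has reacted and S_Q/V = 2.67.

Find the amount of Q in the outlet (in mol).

24.4 mol

Conversion of P: P consumed = 0.237 × 244 = 57.83 mol = 2ξ₁ + 1ξ₂.
Selectivity: 1ξ₁ / (1ξ₂) = 2.67 → ξ₁ = 2.67 ξ₂.
Substitute: (2·2.67 + 1) ξ₂ = 57.83 → ξ₂ = 9.121 mol, ξ₁ = 24.35 mol.
Outlet amounts (n = n₀ + Σ ν·ξ):
  P: 244 − 2(24.35) − 1(9.121) = 186.2
  Q: 0 + 1(24.35) = 24.35
  V: 0 + 1(9.121) = 9.121
  U: 0 + 1(9.121) = 9.121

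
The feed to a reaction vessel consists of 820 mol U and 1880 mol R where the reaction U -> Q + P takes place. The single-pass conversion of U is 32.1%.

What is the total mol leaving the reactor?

U reacted = 0.321 × 820 = 263.2 mol; ν_U = −1, so ξ = 263.2/1 = 263.2 mol.
Outlet amounts (n = n₀ + ν ξ):
  U: 820 − 1(263.2) = 556.8
  Q: 0 + 1(263.2) = 263.2
  P: 0 + 1(263.2) = 263.2
  R: 1880 (inert)
Total out = 556.8 + 263.2 + 263.2 + 1880 = 2963 mol.

2960 mol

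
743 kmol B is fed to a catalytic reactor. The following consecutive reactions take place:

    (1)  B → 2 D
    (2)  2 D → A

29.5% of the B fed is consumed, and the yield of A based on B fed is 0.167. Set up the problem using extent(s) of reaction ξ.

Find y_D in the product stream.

0.227

Conversion of B: B consumed = 1ξ₁ = 0.295 × 743 → ξ₁ = 219.2 kmol.
Yield of A: 1ξ₂ / 743 = 0.167 → ξ₂ = 124.1 kmol.
Outlet amounts (n = n₀ + Σ ν·ξ):
  B: 743 − 1(219.2) = 523.8
  D: 0 + 2(219.2) − 2(124.1) = 190.2
  A: 0 + 1(124.1) = 124.1
Total out = 838.1 kmol; y_D = 190.2 / 838.1 = 0.227.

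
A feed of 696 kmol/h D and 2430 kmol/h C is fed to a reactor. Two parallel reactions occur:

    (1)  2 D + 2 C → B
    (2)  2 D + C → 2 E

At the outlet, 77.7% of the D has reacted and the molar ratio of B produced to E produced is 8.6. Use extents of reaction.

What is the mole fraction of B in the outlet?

0.109

Conversion of D: D consumed = 0.777 × 696 = 540.8 kmol/h = 2ξ₁ + 2ξ₂.
Selectivity: 1ξ₁ / (2ξ₂) = 8.6 → ξ₁ = 17.2 ξ₂.
Substitute: (2·17.2 + 2) ξ₂ = 540.8 → ξ₂ = 14.86 kmol/h, ξ₁ = 255.5 kmol/h.
Outlet amounts (n = n₀ + Σ ν·ξ):
  D: 696 − 2(255.5) − 2(14.86) = 155.2
  C: 2430 − 2(255.5) − 1(14.86) = 1904
  B: 0 + 1(255.5) = 255.5
  E: 0 + 2(14.86) = 29.71
Total out = 2345 kmol/h; y_B = 255.5 / 2345 = 0.109.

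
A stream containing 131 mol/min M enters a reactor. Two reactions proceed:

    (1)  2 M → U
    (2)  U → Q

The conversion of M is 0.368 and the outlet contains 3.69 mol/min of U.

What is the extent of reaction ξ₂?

ξ₂ = 20.4 mol/min

Conversion of M: M consumed = 2ξ₁ = 0.368 × 131 → ξ₁ = 24.1 mol/min.
U balance: n_U = 0 + 1ξ₁ − 1ξ₂ = 3.69 → ξ₂ = (1·24.1 − 3.69)/1 = 20.41 mol/min.
Outlet amounts (n = n₀ + Σ ν·ξ):
  M: 131 − 2(24.1) = 82.79
  U: 0 + 1(24.1) − 1(20.41) = 3.69
  Q: 0 + 1(20.41) = 20.41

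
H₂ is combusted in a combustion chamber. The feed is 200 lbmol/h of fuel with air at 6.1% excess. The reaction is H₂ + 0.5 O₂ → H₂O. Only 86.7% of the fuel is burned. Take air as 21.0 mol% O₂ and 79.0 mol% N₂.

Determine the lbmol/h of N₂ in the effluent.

Stoichiometric O₂ = 0.5 × 200 = 100 lbmol/h; O₂ fed = 100 × 1.061 = 106.1 lbmol/h.
N₂ fed = 106.1 × 79/21 = 399.1 lbmol/h.
Fuel reacted = 0.867 × 200 → ξ = 173.4 lbmol/h.
Outlet (n = n₀ + ν ξ):
  H₂: 200 − 1(173.4) = 26.6
  O₂: 106.1 − 0.5(173.4) = 19.4
  N₂: 399.1 (inert)
  H₂O: 0 + 1(173.4) = 173.4

399 lbmol/h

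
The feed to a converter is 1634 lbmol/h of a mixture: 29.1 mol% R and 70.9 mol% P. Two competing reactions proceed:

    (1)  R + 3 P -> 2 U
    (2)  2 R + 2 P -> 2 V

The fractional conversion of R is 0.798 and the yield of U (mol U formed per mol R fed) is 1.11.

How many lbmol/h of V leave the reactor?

116 lbmol/h

Yield of U: 2ξ₁ / 475.5 = 1.11 → ξ₁ = 263.9 lbmol/h.
Conversion of R: 1ξ₁ + 2ξ₂ = 0.798 × 475.5 = 379.4 → ξ₂ = 57.77 lbmol/h.
Outlet amounts (n = n₀ + Σ ν·ξ):
  R: 475.5 − 1(263.9) − 2(57.77) = 96.05
  P: 1159 − 3(263.9) − 2(57.77) = 251.3
  U: 0 + 2(263.9) = 527.8
  V: 0 + 2(57.77) = 115.5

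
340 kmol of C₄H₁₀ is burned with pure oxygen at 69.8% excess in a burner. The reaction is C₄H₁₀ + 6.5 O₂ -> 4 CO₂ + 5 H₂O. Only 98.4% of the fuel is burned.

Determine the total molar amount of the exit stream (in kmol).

Stoichiometric O₂ = 6.5 × 340 = 2210 kmol; O₂ fed = 2210 × 1.698 = 3753 kmol.
Fuel reacted = 0.984 × 340 → ξ = 334.6 kmol.
Outlet (n = n₀ + ν ξ):
  C₄H₁₀: 340 − 1(334.6) = 5.44
  O₂: 3753 − 6.5(334.6) = 1578
  CO₂: 0 + 4(334.6) = 1338
  H₂O: 0 + 5(334.6) = 1673
Total out = 5.44 + 1578 + 1338 + 1673 = 4594 kmol.

4590 kmol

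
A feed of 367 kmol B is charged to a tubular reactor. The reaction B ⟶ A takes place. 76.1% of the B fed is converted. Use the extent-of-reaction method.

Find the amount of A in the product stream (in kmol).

279 kmol

B reacted = 0.761 × 367 = 279.3 kmol; ν_B = −1, so ξ = 279.3/1 = 279.3 kmol.
Outlet amounts (n = n₀ + ν ξ):
  B: 367 − 1(279.3) = 87.71
  A: 0 + 1(279.3) = 279.3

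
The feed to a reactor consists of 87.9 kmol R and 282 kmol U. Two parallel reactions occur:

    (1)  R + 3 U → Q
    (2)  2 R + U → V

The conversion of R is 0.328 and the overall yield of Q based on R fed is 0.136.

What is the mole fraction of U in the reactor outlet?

Yield of Q: 1ξ₁ / 87.9 = 0.136 → ξ₁ = 11.95 kmol.
Conversion of R: 1ξ₁ + 2ξ₂ = 0.328 × 87.9 = 28.83 → ξ₂ = 8.438 kmol.
Outlet amounts (n = n₀ + Σ ν·ξ):
  R: 87.9 − 1(11.95) − 2(8.438) = 59.07
  U: 282 − 3(11.95) − 1(8.438) = 237.7
  Q: 0 + 1(11.95) = 11.95
  V: 0 + 1(8.438) = 8.438
Total out = 317.2 kmol; y_U = 237.7 / 317.2 = 0.7495.

0.749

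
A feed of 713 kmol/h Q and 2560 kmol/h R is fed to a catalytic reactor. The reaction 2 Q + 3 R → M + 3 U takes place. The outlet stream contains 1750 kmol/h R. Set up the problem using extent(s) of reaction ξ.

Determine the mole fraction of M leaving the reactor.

For R: n = n₀ − 3ξ → 1750 = 2560 − 3ξ, giving ξ = 270 kmol/h.
Outlet amounts (n = n₀ + ν ξ):
  Q: 713 − 2(270) = 173
  R: 2560 − 3(270) = 1750
  M: 0 + 1(270) = 270
  U: 0 + 3(270) = 810
Total out = 3003 kmol/h; y_M = 270 / 3003 = 0.08991.

0.0899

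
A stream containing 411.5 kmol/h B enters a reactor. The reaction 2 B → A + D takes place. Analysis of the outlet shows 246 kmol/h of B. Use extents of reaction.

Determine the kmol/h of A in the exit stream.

82.8 kmol/h

For B: n = n₀ − 2ξ → 246 = 411.5 − 2ξ, giving ξ = 82.75 kmol/h.
Outlet amounts (n = n₀ + ν ξ):
  B: 411.5 − 2(82.75) = 246
  A: 0 + 1(82.75) = 82.75
  D: 0 + 1(82.75) = 82.75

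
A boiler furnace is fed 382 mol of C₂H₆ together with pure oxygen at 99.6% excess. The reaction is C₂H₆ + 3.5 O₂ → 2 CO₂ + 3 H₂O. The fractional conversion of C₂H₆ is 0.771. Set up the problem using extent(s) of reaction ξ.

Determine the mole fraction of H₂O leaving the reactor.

0.276

Stoichiometric O₂ = 3.5 × 382 = 1337 mol; O₂ fed = 1337 × 1.996 = 2669 mol.
Fuel reacted = 0.771 × 382 → ξ = 294.5 mol.
Outlet (n = n₀ + ν ξ):
  C₂H₆: 382 − 1(294.5) = 87.48
  O₂: 2669 − 3.5(294.5) = 1638
  CO₂: 0 + 2(294.5) = 589
  H₂O: 0 + 3(294.5) = 883.6
Total out = 3198 mol; y_H₂O = 883.6 / 3198 = 0.2763.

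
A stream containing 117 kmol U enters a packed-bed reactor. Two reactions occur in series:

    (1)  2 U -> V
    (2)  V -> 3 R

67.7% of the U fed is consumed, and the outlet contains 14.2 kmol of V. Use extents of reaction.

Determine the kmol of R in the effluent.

76.2 kmol

Conversion of U: U consumed = 2ξ₁ = 0.677 × 117 → ξ₁ = 39.6 kmol.
V balance: n_V = 0 + 1ξ₁ − 1ξ₂ = 14.2 → ξ₂ = (1·39.6 − 14.2)/1 = 25.4 kmol.
Outlet amounts (n = n₀ + Σ ν·ξ):
  U: 117 − 2(39.6) = 37.79
  V: 0 + 1(39.6) − 1(25.4) = 14.2
  R: 0 + 3(25.4) = 76.21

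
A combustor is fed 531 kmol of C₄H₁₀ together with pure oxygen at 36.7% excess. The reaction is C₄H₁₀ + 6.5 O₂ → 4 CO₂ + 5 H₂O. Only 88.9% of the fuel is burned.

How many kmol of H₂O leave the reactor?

Stoichiometric O₂ = 6.5 × 531 = 3452 kmol; O₂ fed = 3452 × 1.367 = 4718 kmol.
Fuel reacted = 0.889 × 531 → ξ = 472.1 kmol.
Outlet (n = n₀ + ν ξ):
  C₄H₁₀: 531 − 1(472.1) = 58.94
  O₂: 4718 − 6.5(472.1) = 1650
  CO₂: 0 + 4(472.1) = 1888
  H₂O: 0 + 5(472.1) = 2360

2360 kmol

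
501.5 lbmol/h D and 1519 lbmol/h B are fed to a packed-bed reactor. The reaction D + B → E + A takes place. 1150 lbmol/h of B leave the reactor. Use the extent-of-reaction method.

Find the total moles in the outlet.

For B: n = n₀ − 1ξ → 1150 = 1519 − 1ξ, giving ξ = 369 lbmol/h.
Outlet amounts (n = n₀ + ν ξ):
  D: 501.5 − 1(369) = 132.5
  B: 1519 − 1(369) = 1150
  E: 0 + 1(369) = 369
  A: 0 + 1(369) = 369
Total out = 132.5 + 1150 + 369 + 369 = 2020 lbmol/h.

2020 lbmol/h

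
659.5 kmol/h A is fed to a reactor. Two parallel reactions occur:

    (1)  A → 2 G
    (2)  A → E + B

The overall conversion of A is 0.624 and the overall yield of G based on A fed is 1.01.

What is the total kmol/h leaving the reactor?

Yield of G: 2ξ₁ / 659.5 = 1.01 → ξ₁ = 333 kmol/h.
Conversion of A: 1ξ₁ + 1ξ₂ = 0.624 × 659.5 = 411.5 → ξ₂ = 78.48 kmol/h.
Outlet amounts (n = n₀ + Σ ν·ξ):
  A: 659.5 − 1(333) − 1(78.48) = 248
  G: 0 + 2(333) = 666.1
  E: 0 + 1(78.48) = 78.48
  B: 0 + 1(78.48) = 78.48
Total out = 248 + 666.1 + 78.48 + 78.48 = 1071 kmol/h.

1070 kmol/h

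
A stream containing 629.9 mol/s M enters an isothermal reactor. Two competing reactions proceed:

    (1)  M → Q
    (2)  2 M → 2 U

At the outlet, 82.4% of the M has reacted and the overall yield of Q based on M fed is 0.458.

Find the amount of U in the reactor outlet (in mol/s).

Yield of Q: 1ξ₁ / 629.9 = 0.458 → ξ₁ = 288.5 mol/s.
Conversion of M: 1ξ₁ + 2ξ₂ = 0.824 × 629.9 = 519 → ξ₂ = 115.3 mol/s.
Outlet amounts (n = n₀ + Σ ν·ξ):
  M: 629.9 − 1(288.5) − 2(115.3) = 110.9
  Q: 0 + 1(288.5) = 288.5
  U: 0 + 2(115.3) = 230.5

231 mol/s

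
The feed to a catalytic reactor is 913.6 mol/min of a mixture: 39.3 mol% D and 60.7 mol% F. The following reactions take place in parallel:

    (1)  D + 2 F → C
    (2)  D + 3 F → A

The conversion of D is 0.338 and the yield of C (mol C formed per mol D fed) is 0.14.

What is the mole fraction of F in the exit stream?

Yield of C: 1ξ₁ / 359 = 0.14 → ξ₁ = 50.27 mol/min.
Conversion of D: 1ξ₁ + 1ξ₂ = 0.338 × 359 = 121.4 → ξ₂ = 71.09 mol/min.
Outlet amounts (n = n₀ + Σ ν·ξ):
  D: 359 − 1(50.27) − 1(71.09) = 237.7
  F: 554.6 − 2(50.27) − 3(71.09) = 240.8
  C: 0 + 1(50.27) = 50.27
  A: 0 + 1(71.09) = 71.09
Total out = 599.8 mol/min; y_F = 240.8 / 599.8 = 0.4014.

0.401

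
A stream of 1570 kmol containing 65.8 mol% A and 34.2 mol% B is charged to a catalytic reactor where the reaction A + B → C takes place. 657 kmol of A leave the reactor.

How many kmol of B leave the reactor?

161 kmol

For A: n = n₀ − 1ξ → 657 = 1033 − 1ξ, giving ξ = 376.1 kmol.
Outlet amounts (n = n₀ + ν ξ):
  A: 1033 − 1(376.1) = 657
  B: 536.9 − 1(376.1) = 160.9
  C: 0 + 1(376.1) = 376.1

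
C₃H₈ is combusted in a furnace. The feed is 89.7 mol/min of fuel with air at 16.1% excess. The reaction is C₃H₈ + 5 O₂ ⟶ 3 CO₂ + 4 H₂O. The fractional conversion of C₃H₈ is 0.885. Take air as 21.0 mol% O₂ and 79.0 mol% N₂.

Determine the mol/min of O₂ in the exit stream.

Stoichiometric O₂ = 5 × 89.7 = 448.5 mol/min; O₂ fed = 448.5 × 1.161 = 520.7 mol/min.
N₂ fed = 520.7 × 79/21 = 1959 mol/min.
Fuel reacted = 0.885 × 89.7 → ξ = 79.38 mol/min.
Outlet (n = n₀ + ν ξ):
  C₃H₈: 89.7 − 1(79.38) = 10.32
  O₂: 520.7 − 5(79.38) = 123.8
  N₂: 1959 (inert)
  CO₂: 0 + 3(79.38) = 238.2
  H₂O: 0 + 4(79.38) = 317.5

124 mol/min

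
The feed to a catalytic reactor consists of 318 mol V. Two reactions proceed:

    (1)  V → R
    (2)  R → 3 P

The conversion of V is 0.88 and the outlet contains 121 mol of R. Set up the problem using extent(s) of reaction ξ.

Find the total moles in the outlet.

636 mol

Conversion of V: V consumed = 1ξ₁ = 0.88 × 318 → ξ₁ = 279.8 mol.
R balance: n_R = 0 + 1ξ₁ − 1ξ₂ = 121 → ξ₂ = (1·279.8 − 121)/1 = 158.8 mol.
Outlet amounts (n = n₀ + Σ ν·ξ):
  V: 318 − 1(279.8) = 38.16
  R: 0 + 1(279.8) − 1(158.8) = 121
  P: 0 + 3(158.8) = 476.5
Total out = 38.16 + 121 + 476.5 = 635.7 mol.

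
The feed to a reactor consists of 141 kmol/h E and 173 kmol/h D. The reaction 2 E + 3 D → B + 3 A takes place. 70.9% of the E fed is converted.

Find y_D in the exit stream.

0.0873

E reacted = 0.709 × 141 = 99.97 kmol/h; ν_E = −2, so ξ = 99.97/2 = 49.98 kmol/h.
Outlet amounts (n = n₀ + ν ξ):
  E: 141 − 2(49.98) = 41.03
  D: 173 − 3(49.98) = 23.05
  B: 0 + 1(49.98) = 49.98
  A: 0 + 3(49.98) = 150
Total out = 264 kmol/h; y_D = 23.05 / 264 = 0.08729.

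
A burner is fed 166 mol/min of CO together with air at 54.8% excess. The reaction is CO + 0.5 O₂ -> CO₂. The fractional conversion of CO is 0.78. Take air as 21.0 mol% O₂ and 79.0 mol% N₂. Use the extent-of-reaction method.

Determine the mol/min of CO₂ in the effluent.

Stoichiometric O₂ = 0.5 × 166 = 83 mol/min; O₂ fed = 83 × 1.548 = 128.5 mol/min.
N₂ fed = 128.5 × 79/21 = 483.3 mol/min.
Fuel reacted = 0.78 × 166 → ξ = 129.5 mol/min.
Outlet (n = n₀ + ν ξ):
  CO: 166 − 1(129.5) = 36.52
  O₂: 128.5 − 0.5(129.5) = 63.74
  N₂: 483.3 (inert)
  CO₂: 0 + 1(129.5) = 129.5

129 mol/min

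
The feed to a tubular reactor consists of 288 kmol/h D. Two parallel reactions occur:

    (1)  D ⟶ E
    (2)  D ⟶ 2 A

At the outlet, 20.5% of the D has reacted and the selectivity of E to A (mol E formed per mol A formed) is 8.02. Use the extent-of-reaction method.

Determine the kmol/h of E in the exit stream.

Conversion of D: D consumed = 0.205 × 288 = 59.04 kmol/h = 1ξ₁ + 1ξ₂.
Selectivity: 1ξ₁ / (2ξ₂) = 8.02 → ξ₁ = 16.04 ξ₂.
Substitute: (1·16.04 + 1) ξ₂ = 59.04 → ξ₂ = 3.465 kmol/h, ξ₁ = 55.58 kmol/h.
Outlet amounts (n = n₀ + Σ ν·ξ):
  D: 288 − 1(55.58) − 1(3.465) = 229
  E: 0 + 1(55.58) = 55.58
  A: 0 + 2(3.465) = 6.93

55.6 kmol/h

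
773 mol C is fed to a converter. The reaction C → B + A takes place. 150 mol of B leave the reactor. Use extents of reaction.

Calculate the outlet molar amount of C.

623 mol

For B: n = n₀ + 1ξ → 150 = 0 + 1ξ, giving ξ = 150 mol.
Outlet amounts (n = n₀ + ν ξ):
  C: 773 − 1(150) = 623
  B: 0 + 1(150) = 150
  A: 0 + 1(150) = 150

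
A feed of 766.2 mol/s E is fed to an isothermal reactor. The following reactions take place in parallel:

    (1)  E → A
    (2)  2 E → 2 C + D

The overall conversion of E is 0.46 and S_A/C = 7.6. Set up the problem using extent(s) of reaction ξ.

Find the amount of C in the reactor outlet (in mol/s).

41 mol/s

Conversion of E: E consumed = 0.46 × 766.2 = 352.5 mol/s = 1ξ₁ + 2ξ₂.
Selectivity: 1ξ₁ / (2ξ₂) = 7.6 → ξ₁ = 15.2 ξ₂.
Substitute: (1·15.2 + 2) ξ₂ = 352.5 → ξ₂ = 20.49 mol/s, ξ₁ = 311.5 mol/s.
Outlet amounts (n = n₀ + Σ ν·ξ):
  E: 766.2 − 1(311.5) − 2(20.49) = 413.7
  A: 0 + 1(311.5) = 311.5
  C: 0 + 2(20.49) = 40.98
  D: 0 + 1(20.49) = 20.49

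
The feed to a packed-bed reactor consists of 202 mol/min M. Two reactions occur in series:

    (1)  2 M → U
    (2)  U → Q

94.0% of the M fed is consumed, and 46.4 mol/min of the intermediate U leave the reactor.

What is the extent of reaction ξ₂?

Conversion of M: M consumed = 2ξ₁ = 0.94 × 202 → ξ₁ = 94.94 mol/min.
U balance: n_U = 0 + 1ξ₁ − 1ξ₂ = 46.4 → ξ₂ = (1·94.94 − 46.4)/1 = 48.54 mol/min.
Outlet amounts (n = n₀ + Σ ν·ξ):
  M: 202 − 2(94.94) = 12.12
  U: 0 + 1(94.94) − 1(48.54) = 46.4
  Q: 0 + 1(48.54) = 48.54

ξ₂ = 48.5 mol/min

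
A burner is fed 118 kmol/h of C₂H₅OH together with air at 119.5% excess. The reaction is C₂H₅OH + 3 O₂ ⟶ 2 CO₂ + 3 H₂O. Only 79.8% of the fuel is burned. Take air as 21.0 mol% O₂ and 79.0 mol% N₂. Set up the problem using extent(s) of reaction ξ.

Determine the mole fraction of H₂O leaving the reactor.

0.0722

Stoichiometric O₂ = 3 × 118 = 354 kmol/h; O₂ fed = 354 × 2.195 = 777 kmol/h.
N₂ fed = 777 × 79/21 = 2923 kmol/h.
Fuel reacted = 0.798 × 118 → ξ = 94.16 kmol/h.
Outlet (n = n₀ + ν ξ):
  C₂H₅OH: 118 − 1(94.16) = 23.84
  O₂: 777 − 3(94.16) = 494.5
  N₂: 2923 (inert)
  CO₂: 0 + 2(94.16) = 188.3
  H₂O: 0 + 3(94.16) = 282.5
Total out = 3912 kmol/h; y_H₂O = 282.5 / 3912 = 0.07221.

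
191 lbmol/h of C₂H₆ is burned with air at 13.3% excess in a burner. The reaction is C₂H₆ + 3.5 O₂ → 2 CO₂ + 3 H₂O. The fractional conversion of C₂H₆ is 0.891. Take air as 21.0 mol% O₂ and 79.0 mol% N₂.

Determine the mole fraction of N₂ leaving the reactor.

0.734

Stoichiometric O₂ = 3.5 × 191 = 668.5 lbmol/h; O₂ fed = 668.5 × 1.133 = 757.4 lbmol/h.
N₂ fed = 757.4 × 79/21 = 2849 lbmol/h.
Fuel reacted = 0.891 × 191 → ξ = 170.2 lbmol/h.
Outlet (n = n₀ + ν ξ):
  C₂H₆: 191 − 1(170.2) = 20.82
  O₂: 757.4 − 3.5(170.2) = 161.8
  N₂: 2849 (inert)
  CO₂: 0 + 2(170.2) = 340.4
  H₂O: 0 + 3(170.2) = 510.5
Total out = 3883 lbmol/h; y_N₂ = 2849 / 3883 = 0.7338.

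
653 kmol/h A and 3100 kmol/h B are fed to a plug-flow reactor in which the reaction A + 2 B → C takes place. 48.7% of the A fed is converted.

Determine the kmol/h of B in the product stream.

2460 kmol/h

A reacted = 0.487 × 653 = 318 kmol/h; ν_A = −1, so ξ = 318/1 = 318 kmol/h.
Outlet amounts (n = n₀ + ν ξ):
  A: 653 − 1(318) = 335
  B: 3100 − 2(318) = 2464
  C: 0 + 1(318) = 318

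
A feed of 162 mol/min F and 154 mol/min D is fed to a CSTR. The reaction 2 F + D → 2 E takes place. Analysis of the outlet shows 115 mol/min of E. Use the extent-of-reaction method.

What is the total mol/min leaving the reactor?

258 mol/min

For E: n = n₀ + 2ξ → 115 = 0 + 2ξ, giving ξ = 57.5 mol/min.
Outlet amounts (n = n₀ + ν ξ):
  F: 162 − 2(57.5) = 47
  D: 154 − 1(57.5) = 96.5
  E: 0 + 2(57.5) = 115
Total out = 47 + 96.5 + 115 = 258.5 mol/min.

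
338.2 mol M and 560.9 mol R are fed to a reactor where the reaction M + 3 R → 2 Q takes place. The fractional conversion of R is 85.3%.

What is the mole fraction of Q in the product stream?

R reacted = 0.853 × 560.9 = 478.4 mol; ν_R = −3, so ξ = 478.4/3 = 159.5 mol.
Outlet amounts (n = n₀ + ν ξ):
  M: 338.2 − 1(159.5) = 178.7
  R: 560.9 − 3(159.5) = 82.45
  Q: 0 + 2(159.5) = 319
Total out = 580.1 mol; y_Q = 319 / 580.1 = 0.5498.

0.55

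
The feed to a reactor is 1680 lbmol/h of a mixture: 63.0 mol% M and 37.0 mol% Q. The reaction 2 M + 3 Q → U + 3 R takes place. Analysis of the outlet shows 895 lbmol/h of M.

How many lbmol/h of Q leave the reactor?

For M: n = n₀ − 2ξ → 895 = 1058 − 2ξ, giving ξ = 81.7 lbmol/h.
Outlet amounts (n = n₀ + ν ξ):
  M: 1058 − 2(81.7) = 895
  Q: 621.6 − 3(81.7) = 376.5
  U: 0 + 1(81.7) = 81.7
  R: 0 + 3(81.7) = 245.1

376 lbmol/h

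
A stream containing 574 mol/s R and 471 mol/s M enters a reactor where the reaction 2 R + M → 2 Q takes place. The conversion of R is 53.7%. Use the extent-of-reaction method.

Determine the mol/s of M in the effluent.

R reacted = 0.537 × 574 = 308.2 mol/s; ν_R = −2, so ξ = 308.2/2 = 154.1 mol/s.
Outlet amounts (n = n₀ + ν ξ):
  R: 574 − 2(154.1) = 265.8
  M: 471 − 1(154.1) = 316.9
  Q: 0 + 2(154.1) = 308.2

317 mol/s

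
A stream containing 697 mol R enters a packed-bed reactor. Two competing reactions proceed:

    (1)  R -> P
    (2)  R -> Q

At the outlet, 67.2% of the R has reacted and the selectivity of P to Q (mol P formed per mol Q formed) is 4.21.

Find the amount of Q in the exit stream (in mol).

89.9 mol

Conversion of R: R consumed = 0.672 × 697 = 468.4 mol = 1ξ₁ + 1ξ₂.
Selectivity: 1ξ₁ / (1ξ₂) = 4.21 → ξ₁ = 4.21 ξ₂.
Substitute: (1·4.21 + 1) ξ₂ = 468.4 → ξ₂ = 89.9 mol, ξ₁ = 378.5 mol.
Outlet amounts (n = n₀ + Σ ν·ξ):
  R: 697 − 1(378.5) − 1(89.9) = 228.6
  P: 0 + 1(378.5) = 378.5
  Q: 0 + 1(89.9) = 89.9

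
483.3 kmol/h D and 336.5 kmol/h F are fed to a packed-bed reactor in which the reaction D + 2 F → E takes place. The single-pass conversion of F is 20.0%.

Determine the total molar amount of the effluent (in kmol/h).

752 kmol/h

F reacted = 0.2 × 336.5 = 67.3 kmol/h; ν_F = −2, so ξ = 67.3/2 = 33.65 kmol/h.
Outlet amounts (n = n₀ + ν ξ):
  D: 483.3 − 1(33.65) = 449.7
  F: 336.5 − 2(33.65) = 269.2
  E: 0 + 1(33.65) = 33.65
Total out = 449.7 + 269.2 + 33.65 = 752.5 kmol/h.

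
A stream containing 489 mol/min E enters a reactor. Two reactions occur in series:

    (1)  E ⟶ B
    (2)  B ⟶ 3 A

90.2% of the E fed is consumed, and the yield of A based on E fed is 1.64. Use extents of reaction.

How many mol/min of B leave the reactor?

174 mol/min

Conversion of E: E consumed = 1ξ₁ = 0.902 × 489 → ξ₁ = 441.1 mol/min.
Yield of A: 3ξ₂ / 489 = 1.64 → ξ₂ = 267.3 mol/min.
Outlet amounts (n = n₀ + Σ ν·ξ):
  E: 489 − 1(441.1) = 47.92
  B: 0 + 1(441.1) − 1(267.3) = 173.8
  A: 0 + 3(267.3) = 802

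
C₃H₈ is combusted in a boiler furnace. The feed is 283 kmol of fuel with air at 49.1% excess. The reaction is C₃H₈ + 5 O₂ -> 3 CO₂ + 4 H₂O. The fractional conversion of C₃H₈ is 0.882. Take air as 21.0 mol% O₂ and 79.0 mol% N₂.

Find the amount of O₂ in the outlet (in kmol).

862 kmol

Stoichiometric O₂ = 5 × 283 = 1415 kmol; O₂ fed = 1415 × 1.491 = 2110 kmol.
N₂ fed = 2110 × 79/21 = 7937 kmol.
Fuel reacted = 0.882 × 283 → ξ = 249.6 kmol.
Outlet (n = n₀ + ν ξ):
  C₃H₈: 283 − 1(249.6) = 33.39
  O₂: 2110 − 5(249.6) = 861.7
  N₂: 7937 (inert)
  CO₂: 0 + 3(249.6) = 748.8
  H₂O: 0 + 4(249.6) = 998.4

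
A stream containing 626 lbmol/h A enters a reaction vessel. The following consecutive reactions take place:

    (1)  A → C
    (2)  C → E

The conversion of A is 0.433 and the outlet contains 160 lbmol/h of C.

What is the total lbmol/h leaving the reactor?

Conversion of A: A consumed = 1ξ₁ = 0.433 × 626 → ξ₁ = 271.1 lbmol/h.
C balance: n_C = 0 + 1ξ₁ − 1ξ₂ = 160 → ξ₂ = (1·271.1 − 160)/1 = 111.1 lbmol/h.
Outlet amounts (n = n₀ + Σ ν·ξ):
  A: 626 − 1(271.1) = 354.9
  C: 0 + 1(271.1) − 1(111.1) = 160
  E: 0 + 1(111.1) = 111.1
Total out = 354.9 + 160 + 111.1 = 626 lbmol/h.

626 lbmol/h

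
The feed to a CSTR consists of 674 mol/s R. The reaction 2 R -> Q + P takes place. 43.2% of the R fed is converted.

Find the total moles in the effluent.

674 mol/s

R reacted = 0.432 × 674 = 291.2 mol/s; ν_R = −2, so ξ = 291.2/2 = 145.6 mol/s.
Outlet amounts (n = n₀ + ν ξ):
  R: 674 − 2(145.6) = 382.8
  Q: 0 + 1(145.6) = 145.6
  P: 0 + 1(145.6) = 145.6
Total out = 382.8 + 145.6 + 145.6 = 674 mol/s.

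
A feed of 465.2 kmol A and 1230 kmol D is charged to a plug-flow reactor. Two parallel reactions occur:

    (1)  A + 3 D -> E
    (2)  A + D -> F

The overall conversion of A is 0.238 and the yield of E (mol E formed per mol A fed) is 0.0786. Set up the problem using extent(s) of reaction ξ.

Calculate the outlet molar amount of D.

1050 kmol

Yield of E: 1ξ₁ / 465.2 = 0.0786 → ξ₁ = 36.56 kmol.
Conversion of A: 1ξ₁ + 1ξ₂ = 0.238 × 465.2 = 110.7 → ξ₂ = 74.15 kmol.
Outlet amounts (n = n₀ + Σ ν·ξ):
  A: 465.2 − 1(36.56) − 1(74.15) = 354.5
  D: 1230 − 3(36.56) − 1(74.15) = 1046
  E: 0 + 1(36.56) = 36.56
  F: 0 + 1(74.15) = 74.15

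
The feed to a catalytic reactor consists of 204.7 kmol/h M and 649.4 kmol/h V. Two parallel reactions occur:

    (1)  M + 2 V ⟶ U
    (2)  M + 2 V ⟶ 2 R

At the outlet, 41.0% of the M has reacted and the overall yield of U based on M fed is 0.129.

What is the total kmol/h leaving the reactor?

Yield of U: 1ξ₁ / 204.7 = 0.129 → ξ₁ = 26.41 kmol/h.
Conversion of M: 1ξ₁ + 1ξ₂ = 0.41 × 204.7 = 83.93 → ξ₂ = 57.52 kmol/h.
Outlet amounts (n = n₀ + Σ ν·ξ):
  M: 204.7 − 1(26.41) − 1(57.52) = 120.8
  V: 649.4 − 2(26.41) − 2(57.52) = 481.5
  U: 0 + 1(26.41) = 26.41
  R: 0 + 2(57.52) = 115
Total out = 120.8 + 481.5 + 26.41 + 115 = 743.8 kmol/h.

744 kmol/h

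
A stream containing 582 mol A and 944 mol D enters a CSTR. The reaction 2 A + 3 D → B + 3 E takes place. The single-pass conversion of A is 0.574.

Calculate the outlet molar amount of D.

443 mol

A reacted = 0.574 × 582 = 334.1 mol; ν_A = −2, so ξ = 334.1/2 = 167 mol.
Outlet amounts (n = n₀ + ν ξ):
  A: 582 − 2(167) = 247.9
  D: 944 − 3(167) = 442.9
  B: 0 + 1(167) = 167
  E: 0 + 3(167) = 501.1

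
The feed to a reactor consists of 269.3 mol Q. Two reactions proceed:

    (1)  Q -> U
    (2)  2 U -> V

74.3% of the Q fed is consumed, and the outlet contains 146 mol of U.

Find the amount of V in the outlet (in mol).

Conversion of Q: Q consumed = 1ξ₁ = 0.743 × 269.3 → ξ₁ = 200.1 mol.
U balance: n_U = 0 + 1ξ₁ − 2ξ₂ = 146 → ξ₂ = (1·200.1 − 146)/2 = 27.04 mol.
Outlet amounts (n = n₀ + Σ ν·ξ):
  Q: 269.3 − 1(200.1) = 69.21
  U: 0 + 1(200.1) − 2(27.04) = 146
  V: 0 + 1(27.04) = 27.04

27 mol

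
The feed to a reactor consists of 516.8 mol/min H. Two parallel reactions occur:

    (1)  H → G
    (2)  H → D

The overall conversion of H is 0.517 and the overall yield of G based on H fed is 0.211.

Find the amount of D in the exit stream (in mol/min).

Yield of G: 1ξ₁ / 516.8 = 0.211 → ξ₁ = 109 mol/min.
Conversion of H: 1ξ₁ + 1ξ₂ = 0.517 × 516.8 = 267.2 → ξ₂ = 158.1 mol/min.
Outlet amounts (n = n₀ + Σ ν·ξ):
  H: 516.8 − 1(109) − 1(158.1) = 249.6
  G: 0 + 1(109) = 109
  D: 0 + 1(158.1) = 158.1

158 mol/min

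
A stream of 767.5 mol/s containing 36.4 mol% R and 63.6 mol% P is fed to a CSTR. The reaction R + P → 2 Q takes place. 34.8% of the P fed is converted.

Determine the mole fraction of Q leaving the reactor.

0.443

P reacted = 0.348 × 488.1 = 169.9 mol/s; ν_P = −1, so ξ = 169.9/1 = 169.9 mol/s.
Outlet amounts (n = n₀ + ν ξ):
  R: 279.4 − 1(169.9) = 109.5
  P: 488.1 − 1(169.9) = 318.3
  Q: 0 + 2(169.9) = 339.7
Total out = 767.5 mol/s; y_Q = 339.7 / 767.5 = 0.4427.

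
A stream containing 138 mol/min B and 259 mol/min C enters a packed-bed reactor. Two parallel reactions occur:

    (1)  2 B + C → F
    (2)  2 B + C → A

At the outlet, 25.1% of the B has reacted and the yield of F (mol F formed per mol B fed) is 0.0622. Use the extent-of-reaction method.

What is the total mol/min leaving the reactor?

Yield of F: 1ξ₁ / 138 = 0.0622 → ξ₁ = 8.584 mol/min.
Conversion of B: 2ξ₁ + 2ξ₂ = 0.251 × 138 = 34.64 → ξ₂ = 8.735 mol/min.
Outlet amounts (n = n₀ + Σ ν·ξ):
  B: 138 − 2(8.584) − 2(8.735) = 103.4
  C: 259 − 1(8.584) − 1(8.735) = 241.7
  F: 0 + 1(8.584) = 8.584
  A: 0 + 1(8.735) = 8.735
Total out = 103.4 + 241.7 + 8.584 + 8.735 = 362.4 mol/min.

362 mol/min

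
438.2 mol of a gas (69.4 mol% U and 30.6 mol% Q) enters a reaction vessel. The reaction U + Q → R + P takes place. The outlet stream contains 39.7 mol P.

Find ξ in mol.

ξ = 39.7 mol

For P: n = n₀ + 1ξ → 39.7 = 0 + 1ξ, giving ξ = 39.7 mol.
Outlet amounts (n = n₀ + ν ξ):
  U: 304.1 − 1(39.7) = 264.4
  Q: 134.1 − 1(39.7) = 94.39
  R: 0 + 1(39.7) = 39.7
  P: 0 + 1(39.7) = 39.7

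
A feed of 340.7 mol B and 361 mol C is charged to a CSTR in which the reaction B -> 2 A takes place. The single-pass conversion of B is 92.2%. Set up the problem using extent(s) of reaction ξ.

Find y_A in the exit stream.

B reacted = 0.922 × 340.7 = 314.1 mol; ν_B = −1, so ξ = 314.1/1 = 314.1 mol.
Outlet amounts (n = n₀ + ν ξ):
  B: 340.7 − 1(314.1) = 26.57
  A: 0 + 2(314.1) = 628.3
  C: 361 (inert)
Total out = 1016 mol; y_A = 628.3 / 1016 = 0.6185.

0.618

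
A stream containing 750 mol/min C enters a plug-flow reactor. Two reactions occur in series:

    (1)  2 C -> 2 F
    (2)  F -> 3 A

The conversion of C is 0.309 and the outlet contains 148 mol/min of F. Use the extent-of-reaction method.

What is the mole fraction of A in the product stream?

0.274

Conversion of C: C consumed = 2ξ₁ = 0.309 × 750 → ξ₁ = 115.9 mol/min.
F balance: n_F = 0 + 2ξ₁ − 1ξ₂ = 148 → ξ₂ = (2·115.9 − 148)/1 = 83.75 mol/min.
Outlet amounts (n = n₀ + Σ ν·ξ):
  C: 750 − 2(115.9) = 518.2
  F: 0 + 2(115.9) − 1(83.75) = 148
  A: 0 + 3(83.75) = 251.2
Total out = 917.5 mol/min; y_A = 251.2 / 917.5 = 0.2738.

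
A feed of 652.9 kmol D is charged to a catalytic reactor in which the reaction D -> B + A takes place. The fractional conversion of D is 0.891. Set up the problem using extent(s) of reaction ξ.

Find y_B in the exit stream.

0.471

D reacted = 0.891 × 652.9 = 581.7 kmol; ν_D = −1, so ξ = 581.7/1 = 581.7 kmol.
Outlet amounts (n = n₀ + ν ξ):
  D: 652.9 − 1(581.7) = 71.17
  B: 0 + 1(581.7) = 581.7
  A: 0 + 1(581.7) = 581.7
Total out = 1235 kmol; y_B = 581.7 / 1235 = 0.4712.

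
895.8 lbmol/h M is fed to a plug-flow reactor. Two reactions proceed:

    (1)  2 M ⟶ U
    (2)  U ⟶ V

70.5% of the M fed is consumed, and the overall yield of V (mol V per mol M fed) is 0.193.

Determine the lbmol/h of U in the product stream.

143 lbmol/h

Conversion of M: M consumed = 2ξ₁ = 0.705 × 895.8 → ξ₁ = 315.8 lbmol/h.
Yield of V: 1ξ₂ / 895.8 = 0.193 → ξ₂ = 172.9 lbmol/h.
Outlet amounts (n = n₀ + Σ ν·ξ):
  M: 895.8 − 2(315.8) = 264.3
  U: 0 + 1(315.8) − 1(172.9) = 142.9
  V: 0 + 1(172.9) = 172.9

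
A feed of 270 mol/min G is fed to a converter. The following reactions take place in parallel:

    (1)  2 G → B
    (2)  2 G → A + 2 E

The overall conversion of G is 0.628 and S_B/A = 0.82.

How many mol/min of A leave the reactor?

46.6 mol/min

Conversion of G: G consumed = 0.628 × 270 = 169.6 mol/min = 2ξ₁ + 2ξ₂.
Selectivity: 1ξ₁ / (1ξ₂) = 0.82 → ξ₁ = 0.82 ξ₂.
Substitute: (2·0.82 + 2) ξ₂ = 169.6 → ξ₂ = 46.58 mol/min, ξ₁ = 38.2 mol/min.
Outlet amounts (n = n₀ + Σ ν·ξ):
  G: 270 − 2(38.2) − 2(46.58) = 100.4
  B: 0 + 1(38.2) = 38.2
  A: 0 + 1(46.58) = 46.58
  E: 0 + 2(46.58) = 93.16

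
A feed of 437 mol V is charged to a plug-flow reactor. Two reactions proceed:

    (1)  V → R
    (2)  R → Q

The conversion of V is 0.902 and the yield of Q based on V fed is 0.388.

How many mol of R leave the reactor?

225 mol

Conversion of V: V consumed = 1ξ₁ = 0.902 × 437 → ξ₁ = 394.2 mol.
Yield of Q: 1ξ₂ / 437 = 0.388 → ξ₂ = 169.6 mol.
Outlet amounts (n = n₀ + Σ ν·ξ):
  V: 437 − 1(394.2) = 42.83
  R: 0 + 1(394.2) − 1(169.6) = 224.6
  Q: 0 + 1(169.6) = 169.6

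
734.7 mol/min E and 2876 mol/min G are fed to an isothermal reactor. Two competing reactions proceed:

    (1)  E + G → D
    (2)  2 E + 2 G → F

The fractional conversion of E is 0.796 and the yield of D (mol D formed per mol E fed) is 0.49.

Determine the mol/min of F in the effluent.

Yield of D: 1ξ₁ / 734.7 = 0.49 → ξ₁ = 360 mol/min.
Conversion of E: 1ξ₁ + 2ξ₂ = 0.796 × 734.7 = 584.8 → ξ₂ = 112.4 mol/min.
Outlet amounts (n = n₀ + Σ ν·ξ):
  E: 734.7 − 1(360) − 2(112.4) = 149.9
  G: 2876 − 1(360) − 2(112.4) = 2291
  D: 0 + 1(360) = 360
  F: 0 + 1(112.4) = 112.4

112 mol/min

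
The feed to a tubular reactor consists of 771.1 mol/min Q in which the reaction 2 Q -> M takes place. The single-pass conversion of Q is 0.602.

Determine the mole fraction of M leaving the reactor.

Q reacted = 0.602 × 771.1 = 464.2 mol/min; ν_Q = −2, so ξ = 464.2/2 = 232.1 mol/min.
Outlet amounts (n = n₀ + ν ξ):
  Q: 771.1 − 2(232.1) = 306.9
  M: 0 + 1(232.1) = 232.1
Total out = 539 mol/min; y_M = 232.1 / 539 = 0.4306.

0.431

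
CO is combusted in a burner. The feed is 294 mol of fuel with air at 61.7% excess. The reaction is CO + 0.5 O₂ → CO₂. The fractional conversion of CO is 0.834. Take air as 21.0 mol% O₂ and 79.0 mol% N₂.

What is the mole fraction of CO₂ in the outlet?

0.188

Stoichiometric O₂ = 0.5 × 294 = 147 mol; O₂ fed = 147 × 1.617 = 237.7 mol.
N₂ fed = 237.7 × 79/21 = 894.2 mol.
Fuel reacted = 0.834 × 294 → ξ = 245.2 mol.
Outlet (n = n₀ + ν ξ):
  CO: 294 − 1(245.2) = 48.8
  O₂: 237.7 − 0.5(245.2) = 115.1
  N₂: 894.2 (inert)
  CO₂: 0 + 1(245.2) = 245.2
Total out = 1303 mol; y_CO₂ = 245.2 / 1303 = 0.1881.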